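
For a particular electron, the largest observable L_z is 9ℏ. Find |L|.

L_z,max = lℏ, so l = 9.
Then |L| = ℏ√(9·10) = 3√10 ℏ.

|L| = 3√10 ℏ ≈ 9.487ℏ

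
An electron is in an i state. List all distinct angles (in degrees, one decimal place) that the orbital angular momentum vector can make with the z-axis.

θ ∈ {22.2°, 39.5°, 51.9°, 62.4°, 72.0°, 81.1°, 90.0°, 98.9°, 108.0°, 117.6°, 128.1°, 140.5°, 157.8°}

An i state has l = 6.
|L| = √(l(l+1)) ℏ = √42 ℏ.
cos θ = m_l/√42 for each m_l ∈ {-6, -5, -4, -3, -2, -1, 0, 1, 2, 3, 4, 5, 6}.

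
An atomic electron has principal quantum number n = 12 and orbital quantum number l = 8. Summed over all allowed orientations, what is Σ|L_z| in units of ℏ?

m_l runs from −8 to 8, i.e. {-8, -7, -6, -5, -4, -3, -2, -1, 0, 1, 2, 3, 4, 5, 6, 7, 8}.
Σ|m_l| = 2·8(8+1)/2 = 72.

Σ|L_z| = 72 ℏ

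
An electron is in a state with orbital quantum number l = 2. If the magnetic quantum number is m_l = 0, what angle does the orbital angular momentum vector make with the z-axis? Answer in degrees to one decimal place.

θ ≈ 90.0°

|L| = ℏ√(l(l+1)) = √6 ℏ.
L_z = m_l ℏ = 0ℏ.
cos θ = L_z/|L| = 0/√6, so θ ≈ 90.0°.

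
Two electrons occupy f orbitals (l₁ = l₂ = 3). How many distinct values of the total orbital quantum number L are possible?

7

L runs from |3 − 3| = 0 to 3 + 3 = 6.
So L can be 0, 1, 2, 3, 4, 5, 6.
That is 7 values.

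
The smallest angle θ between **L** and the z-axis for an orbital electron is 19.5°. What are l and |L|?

At minimum angle, m_l = l, so cos θ = l/√(l(l+1)); cos²θ = l/(l+1) = 0.8886.
Solving: l = 8.
Then |L| = ℏ√(8·9) = 6√2 ℏ.

l = 8, |L| = 6√2 ℏ ≈ 8.485ℏ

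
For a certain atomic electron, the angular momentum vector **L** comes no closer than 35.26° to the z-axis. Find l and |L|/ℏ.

At minimum angle, m_l = l, so cos θ = l/√(l(l+1)); cos²θ = l/(l+1) = 0.6667.
Thus l = 0.6667/(1 − 0.6667) ≈ 2.
Then |L| = ℏ√(2·3) = √6 ℏ.

l = 2, |L| = √6 ℏ ≈ 2.449ℏ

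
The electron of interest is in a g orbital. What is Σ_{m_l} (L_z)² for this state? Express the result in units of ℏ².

A g state has l = 4.
The allowed m_l values are -4, -3, -2, -1, 0, 1, 2, 3, 4.
Σ m_l² = l(l+1)(2l+1)/3 = 4·5·9/3 = 60.

Σ(L_z)² = 60 ℏ²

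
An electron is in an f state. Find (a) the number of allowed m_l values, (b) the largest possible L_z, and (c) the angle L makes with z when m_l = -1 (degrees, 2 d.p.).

For an f orbital, l = 3.
There are 2l+1 = 7 values of m_l.
L_z,max = lℏ = 3ℏ.
For m_l = -1: cos θ = -1/√12, θ ≈ 106.78°.

7 values; L_z,max = 3ℏ; θ(m_l=-1) ≈ 106.78°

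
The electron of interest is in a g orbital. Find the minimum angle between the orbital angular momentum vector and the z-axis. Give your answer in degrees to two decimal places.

For a g orbital, l = 4.
|L|² = l(l+1)ℏ² = 20ℏ², so |L| = 2√5 ℏ.
The smallest angle corresponds to the largest L_z, i.e. m_l = l = 4, giving L_z = 4ℏ.
cos θ_min = 4/√20, so θ_min ≈ 26.57°.

θ_min ≈ 26.57°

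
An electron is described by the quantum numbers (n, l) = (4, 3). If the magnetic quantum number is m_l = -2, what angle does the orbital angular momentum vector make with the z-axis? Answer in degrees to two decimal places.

θ ≈ 125.26°

|L|² = l(l+1)ℏ² = 12ℏ², so |L| = 2√3 ℏ.
L_z = m_l ℏ = −2ℏ.
cos θ = L_z/|L| = -2/√12, so θ ≈ 125.26°.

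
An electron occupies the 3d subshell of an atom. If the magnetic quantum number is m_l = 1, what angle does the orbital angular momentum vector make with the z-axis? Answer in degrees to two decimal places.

For 3d, l = 2.
|L| = ℏ√(l(l+1)) = √6 ℏ.
L_z = m_l ℏ = 1ℏ.
cos θ = L_z/|L| = 1/√6, so θ ≈ 65.91°.

θ ≈ 65.91°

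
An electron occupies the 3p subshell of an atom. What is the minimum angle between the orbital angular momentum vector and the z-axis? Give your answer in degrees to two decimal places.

θ_min ≈ 45.00°

The 3p subshell has l = 1.
|L|² = l(l+1)ℏ² = 2ℏ², so |L| = √2 ℏ.
The smallest angle corresponds to the largest L_z, i.e. m_l = l = 1, giving L_z = 1ℏ.
cos θ_min = 1/√2, so θ_min ≈ 45.00°.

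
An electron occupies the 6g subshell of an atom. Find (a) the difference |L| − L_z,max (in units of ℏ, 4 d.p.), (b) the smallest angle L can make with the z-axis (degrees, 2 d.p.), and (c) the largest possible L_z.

|L|−L_z,max ≈ 0.4721ℏ; θ_min ≈ 26.57°; L_z,max = 4ℏ

6g means n = 6, l = 4.
|L| − L_z,max = (2√5 − 4)ℏ ≈ 0.4721ℏ.
cos θ_min = 4/√20, so θ_min ≈ 26.57°.
L_z,max = lℏ = 4ℏ.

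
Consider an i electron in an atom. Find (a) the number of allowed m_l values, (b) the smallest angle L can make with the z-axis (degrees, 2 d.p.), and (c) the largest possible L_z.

13 values; θ_min ≈ 22.21°; L_z,max = 6ℏ

For an i orbital, l = 6.
There are 2l+1 = 13 values of m_l.
cos θ_min = 6/√42, so θ_min ≈ 22.21°.
L_z,max = lℏ = 6ℏ.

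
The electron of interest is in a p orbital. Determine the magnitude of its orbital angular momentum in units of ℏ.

A p state has l = 1.
|L| = ℏ√(l(l+1)) = ℏ√(1·2) = √2 ℏ

|L| = √2 ℏ ≈ 1.414ℏ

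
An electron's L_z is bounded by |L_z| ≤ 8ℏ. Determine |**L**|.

The maximum L_z equals lℏ, giving l = 8.
|L| = √(l(l+1)) ℏ = 6√2 ℏ.

|L| = 6√2 ℏ ≈ 8.485ℏ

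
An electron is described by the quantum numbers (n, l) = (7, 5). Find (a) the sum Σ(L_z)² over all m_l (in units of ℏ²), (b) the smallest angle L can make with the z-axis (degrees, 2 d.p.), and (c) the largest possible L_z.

Σ m_l² = 110, so Σ(L_z)² = 110 ℏ².
cos θ_min = 5/√30, so θ_min ≈ 24.09°.
L_z,max = lℏ = 5ℏ.

Σ(L_z)² = 110 ℏ²; θ_min ≈ 24.09°; L_z,max = 5ℏ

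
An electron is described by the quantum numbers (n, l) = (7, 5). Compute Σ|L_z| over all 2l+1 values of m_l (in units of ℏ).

The allowed m_l values are -5, -4, -3, -2, -1, 0, 1, 2, 3, 4, 5.
Σ|m_l| = 2·5(5+1)/2 = 30.

Σ|L_z| = 30 ℏ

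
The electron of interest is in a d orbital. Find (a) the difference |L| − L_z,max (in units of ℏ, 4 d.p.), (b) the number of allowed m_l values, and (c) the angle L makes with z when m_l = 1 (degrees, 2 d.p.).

|L|−L_z,max ≈ 0.4495ℏ; 5 values; θ(m_l=1) ≈ 65.91°

The letter d corresponds to l = 2.
|L| − L_z,max = (√6 − 2)ℏ ≈ 0.4495ℏ.
There are 2l+1 = 5 values of m_l.
For m_l = 1: cos θ = 1/√6, θ ≈ 65.91°.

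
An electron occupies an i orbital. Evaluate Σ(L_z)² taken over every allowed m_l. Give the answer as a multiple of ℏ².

For an i orbital, l = 6.
m_l runs from −6 to 6, i.e. {-6, -5, -4, -3, -2, -1, 0, 1, 2, 3, 4, 5, 6}.
Σ m_l² = l(l+1)(2l+1)/3 = 6·7·13/3 = 182.

Σ(L_z)² = 182 ℏ²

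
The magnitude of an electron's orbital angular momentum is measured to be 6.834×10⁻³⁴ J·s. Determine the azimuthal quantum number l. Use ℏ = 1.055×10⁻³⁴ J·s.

l = 6

Dividing by ℏ: |L|/ℏ ≈ 6.478.
Set l(l+1) = 41.96; the integer solution is l = 6.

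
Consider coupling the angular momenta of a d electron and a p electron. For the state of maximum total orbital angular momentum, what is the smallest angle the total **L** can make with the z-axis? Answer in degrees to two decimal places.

θ_min ≈ 30.00°

Angular momentum addition gives L = |l₁ − l₂|, …, l₁ + l₂.
L ∈ {1, 2, 3}.
The maximum is L = 3, with |L_tot| = ℏ√(3·4) = 2√3 ℏ.
The minimum angle with z is arccos(3/√12) ≈ 30.00°.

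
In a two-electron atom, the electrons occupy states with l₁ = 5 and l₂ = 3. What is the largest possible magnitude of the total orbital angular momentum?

|L_tot|_max = 6√2 ℏ ≈ 8.485ℏ

L runs from |5 − 3| = 2 to 5 + 3 = 8.
L ∈ {2, 3, 4, 5, 6, 7, 8}.
The largest magnitude corresponds to L = 8: |L_tot| = ℏ√(8·9) = 6√2 ℏ.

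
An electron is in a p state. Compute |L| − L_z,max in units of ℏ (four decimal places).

|L| − L_z,max ≈ 0.4142ℏ

For a p orbital, l = 1.
|L| = √2 ℏ ≈ 1.4142ℏ, while L_z,max = lℏ = 1ℏ.
The difference is (√2 − 1)ℏ ≈ 0.4142ℏ.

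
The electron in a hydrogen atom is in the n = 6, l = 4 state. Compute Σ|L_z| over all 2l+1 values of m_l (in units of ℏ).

Σ|L_z| = 20 ℏ

m_l runs from −4 to 4, i.e. {-4, -3, -2, -1, 0, 1, 2, 3, 4}.
Σ|m_l| = 2(1+2+…+4) = 20.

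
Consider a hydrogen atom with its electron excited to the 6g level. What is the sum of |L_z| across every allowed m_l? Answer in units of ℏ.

The 6g level has l = 4.
m_l runs from −4 to 4, i.e. {-4, -3, -2, -1, 0, 1, 2, 3, 4}.
Σ|m_l| = 2(1+2+…+4) = 20.

Σ|L_z| = 20 ℏ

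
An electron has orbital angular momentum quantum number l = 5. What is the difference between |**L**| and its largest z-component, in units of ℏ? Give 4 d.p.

|L| − L_z,max ≈ 0.4772ℏ

|L| = √30 ℏ ≈ 5.4772ℏ, while L_z,max = lℏ = 5ℏ.
The difference is (√30 − 5)ℏ ≈ 0.4772ℏ.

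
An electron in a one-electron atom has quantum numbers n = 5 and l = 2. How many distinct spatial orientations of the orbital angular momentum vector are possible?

5

The number of m_l values is 2l + 1 = 2·2 + 1 = 5.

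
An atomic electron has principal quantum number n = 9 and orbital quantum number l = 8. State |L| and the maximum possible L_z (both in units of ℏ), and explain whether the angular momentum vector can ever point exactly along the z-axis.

|L| = 6√2 ℏ ≈ 8.4853ℏ, while L_z,max = lℏ = 8ℏ.
Since |L| > L_z,max, the vector can never point exactly along z; the closest it comes is θ_min = arccos(8/√72) ≈ 19.5°.

No: L_z,max = 8ℏ < |L| = 6√2 ℏ ≈ 8.485ℏ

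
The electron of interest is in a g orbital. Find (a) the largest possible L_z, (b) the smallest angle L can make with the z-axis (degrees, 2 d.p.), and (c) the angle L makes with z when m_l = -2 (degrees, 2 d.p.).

The letter g corresponds to l = 4.
L_z,max = lℏ = 4ℏ.
cos θ_min = 4/√20, so θ_min ≈ 26.57°.
For m_l = -2: cos θ = -2/√20, θ ≈ 116.57°.

L_z,max = 4ℏ; θ_min ≈ 26.57°; θ(m_l=-2) ≈ 116.57°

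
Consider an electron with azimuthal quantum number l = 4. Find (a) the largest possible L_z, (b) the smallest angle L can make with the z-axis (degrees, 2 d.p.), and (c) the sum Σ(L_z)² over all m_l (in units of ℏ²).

L_z,max = lℏ = 4ℏ.
cos θ_min = 4/√20, so θ_min ≈ 26.57°.
Σ m_l² = 60, so Σ(L_z)² = 60 ℏ².

L_z,max = 4ℏ; θ_min ≈ 26.57°; Σ(L_z)² = 60 ℏ²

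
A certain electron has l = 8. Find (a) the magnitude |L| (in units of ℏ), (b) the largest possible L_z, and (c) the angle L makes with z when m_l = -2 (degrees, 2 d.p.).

|L| = ℏ√(8·9) = 6√2 ℏ ≈ 8.485ℏ.
L_z,max = lℏ = 8ℏ.
For m_l = -2: cos θ = -2/√72, θ ≈ 103.63°.

|L| = 6√2 ℏ ≈ 8.485ℏ; L_z,max = 8ℏ; θ(m_l=-2) ≈ 103.63°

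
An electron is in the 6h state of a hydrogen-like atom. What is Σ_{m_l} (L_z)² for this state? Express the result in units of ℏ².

For 6h, l = 5.
m_l runs from −5 to 5, i.e. {-5, -4, -3, -2, -1, 0, 1, 2, 3, 4, 5}.
Σ m_l² = 2·(1 + 4 + 9 + 16 + 25) = 110.

Σ(L_z)² = 110 ℏ²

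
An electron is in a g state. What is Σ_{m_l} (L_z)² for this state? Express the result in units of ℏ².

Σ(L_z)² = 60 ℏ²

For a g orbital, l = 4.
m_l ∈ {-4, -3, -2, -1, 0, 1, 2, 3, 4}.
Σ m_l² = l(l+1)(2l+1)/3 = 4·5·9/3 = 60.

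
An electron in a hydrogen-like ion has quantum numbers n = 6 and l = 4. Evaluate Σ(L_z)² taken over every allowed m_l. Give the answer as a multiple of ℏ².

Σ(L_z)² = 60 ℏ²

m_l ∈ {-4, -3, -2, -1, 0, 1, 2, 3, 4}.
Summing m² from −4 to 4: Σ m_l² = 60.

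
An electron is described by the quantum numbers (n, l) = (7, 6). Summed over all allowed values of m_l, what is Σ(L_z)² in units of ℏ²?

The allowed m_l values are -6, -5, -4, -3, -2, -1, 0, 1, 2, 3, 4, 5, 6.
Summing m² from −6 to 6: Σ m_l² = 182.

Σ(L_z)² = 182 ℏ²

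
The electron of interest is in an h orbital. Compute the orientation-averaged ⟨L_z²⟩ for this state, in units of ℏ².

An h state has l = 5.
m_l runs from −5 to 5, i.e. {-5, -4, -3, -2, -1, 0, 1, 2, 3, 4, 5}.
⟨L_z²⟩ = ℏ²·l(l+1)/3 = 10ℏ².

⟨L_z²⟩ = 10 ℏ²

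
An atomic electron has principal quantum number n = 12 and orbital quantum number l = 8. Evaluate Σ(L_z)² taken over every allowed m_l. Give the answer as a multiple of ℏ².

Σ(L_z)² = 408 ℏ²

m_l ∈ {-8, -7, -6, -5, -4, -3, -2, -1, 0, 1, 2, 3, 4, 5, 6, 7, 8}.
Σ m_l² = l(l+1)(2l+1)/3 = 8·9·17/3 = 408.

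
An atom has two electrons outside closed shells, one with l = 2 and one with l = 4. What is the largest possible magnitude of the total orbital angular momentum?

|L_tot|_max = √42 ℏ ≈ 6.481ℏ

L runs from |2 − 4| = 2 to 2 + 4 = 6.
L ∈ {2, 3, 4, 5, 6}.
The largest magnitude corresponds to L = 6: |L_tot| = ℏ√(6·7) = √42 ℏ.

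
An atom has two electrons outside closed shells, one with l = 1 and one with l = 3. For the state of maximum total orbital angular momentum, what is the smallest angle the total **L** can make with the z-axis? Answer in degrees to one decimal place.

θ_min ≈ 26.6°

L runs from |1 − 3| = 2 to 1 + 3 = 4.
So L can be 2, 3, 4.
The maximum is L = 4, with |L_tot| = ℏ√(4·5) = 2√5 ℏ.
The minimum angle with z is arccos(4/√20) ≈ 26.6°.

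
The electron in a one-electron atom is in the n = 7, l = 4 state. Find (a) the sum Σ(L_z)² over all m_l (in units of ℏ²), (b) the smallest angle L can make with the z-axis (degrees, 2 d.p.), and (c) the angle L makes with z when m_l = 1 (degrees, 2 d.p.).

Σ(L_z)² = 60 ℏ²; θ_min ≈ 26.57°; θ(m_l=1) ≈ 77.08°

Σ m_l² = 60, so Σ(L_z)² = 60 ℏ².
cos θ_min = 4/√20, so θ_min ≈ 26.57°.
For m_l = 1: cos θ = 1/√20, θ ≈ 77.08°.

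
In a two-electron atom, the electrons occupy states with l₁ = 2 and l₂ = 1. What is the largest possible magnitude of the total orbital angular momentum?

By the triangle rule, |l₁ − l₂| ≤ L ≤ l₁ + l₂.
So L can be 1, 2, 3.
The largest magnitude corresponds to L = 3: |L_tot| = ℏ√(3·4) = 2√3 ℏ.

|L_tot|_max = 2√3 ℏ ≈ 3.464ℏ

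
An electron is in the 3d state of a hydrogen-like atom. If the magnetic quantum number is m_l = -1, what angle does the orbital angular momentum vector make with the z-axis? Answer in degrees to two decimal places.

The 3d subshell has l = 2.
|L| = √(l(l+1)) ℏ = √6 ℏ.
L_z = m_l ℏ = −1ℏ.
cos θ = L_z/|L| = -1/√6, so θ ≈ 114.09°.

θ ≈ 114.09°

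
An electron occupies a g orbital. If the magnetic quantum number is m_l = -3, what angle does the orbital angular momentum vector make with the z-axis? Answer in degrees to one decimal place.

θ ≈ 132.1°

A g state has l = 4.
|L| = ℏ√(l(l+1)) = 2√5 ℏ.
L_z = m_l ℏ = −3ℏ.
cos θ = L_z/|L| = -3/√20, so θ ≈ 132.1°.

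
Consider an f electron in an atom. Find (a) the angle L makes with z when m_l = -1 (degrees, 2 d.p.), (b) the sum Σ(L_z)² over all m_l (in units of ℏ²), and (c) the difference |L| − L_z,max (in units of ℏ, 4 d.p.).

θ(m_l=-1) ≈ 106.78°; Σ(L_z)² = 28 ℏ²; |L|−L_z,max ≈ 0.4641ℏ

An f state has l = 3.
For m_l = -1: cos θ = -1/√12, θ ≈ 106.78°.
Σ m_l² = 28, so Σ(L_z)² = 28 ℏ².
|L| − L_z,max = (2√3 − 3)ℏ ≈ 0.4641ℏ.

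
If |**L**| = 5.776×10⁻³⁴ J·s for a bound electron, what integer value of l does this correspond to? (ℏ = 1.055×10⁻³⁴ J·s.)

l = 5

In units of ℏ, |L| ≈ 5.475.
l(l+1) ≈ 5.475² ≈ 29.97, so l = 5.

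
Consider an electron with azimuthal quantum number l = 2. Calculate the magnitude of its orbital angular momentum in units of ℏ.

|L| = ℏ√(l(l+1)) = ℏ√(2·3) = √6 ℏ

|L| = √6 ℏ ≈ 2.449ℏ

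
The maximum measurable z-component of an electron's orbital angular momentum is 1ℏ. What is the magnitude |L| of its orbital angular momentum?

Since max m_l = l, l = 1.
|L| = ℏ√(l(l+1)) = √2 ℏ.

|L| = √2 ℏ ≈ 1.414ℏ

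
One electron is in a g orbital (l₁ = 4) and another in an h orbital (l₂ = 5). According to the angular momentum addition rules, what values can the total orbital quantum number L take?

L = 1, 2, 3, 4, 5, 6, 7, 8, 9

The total orbital quantum number L ranges from |l₁ − l₂| to l₁ + l₂ in integer steps.
Allowed values: L = 1, 2, 3, 4, 5, 6, 7, 8, 9.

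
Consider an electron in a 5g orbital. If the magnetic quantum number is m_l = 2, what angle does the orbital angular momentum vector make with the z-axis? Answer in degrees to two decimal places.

θ ≈ 63.43°

5g means n = 5, l = 4.
|L| = √(l(l+1)) ℏ = 2√5 ℏ.
L_z = m_l ℏ = 2ℏ.
cos θ = L_z/|L| = 2/√20, so θ ≈ 63.43°.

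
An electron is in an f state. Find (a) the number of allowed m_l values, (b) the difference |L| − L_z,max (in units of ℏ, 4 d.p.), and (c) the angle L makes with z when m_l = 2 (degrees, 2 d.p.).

F corresponds to l = 3.
There are 2l+1 = 7 values of m_l.
|L| − L_z,max = (2√3 − 3)ℏ ≈ 0.4641ℏ.
For m_l = 2: cos θ = 2/√12, θ ≈ 54.74°.

7 values; |L|−L_z,max ≈ 0.4641ℏ; θ(m_l=2) ≈ 54.74°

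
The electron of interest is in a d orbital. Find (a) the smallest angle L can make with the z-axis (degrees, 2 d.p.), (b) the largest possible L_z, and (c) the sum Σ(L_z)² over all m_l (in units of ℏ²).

A d state has l = 2.
cos θ_min = 2/√6, so θ_min ≈ 35.26°.
L_z,max = lℏ = 2ℏ.
Σ m_l² = 10, so Σ(L_z)² = 10 ℏ².

θ_min ≈ 35.26°; L_z,max = 2ℏ; Σ(L_z)² = 10 ℏ²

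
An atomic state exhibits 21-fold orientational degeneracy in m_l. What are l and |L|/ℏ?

l = 10, |L| = √110 ℏ ≈ 10.488ℏ

21 = 2l + 1, so l = (21−1)/2 = 10.
|L| = ℏ√(l(l+1)) = ℏ√(10·11) = √110 ℏ.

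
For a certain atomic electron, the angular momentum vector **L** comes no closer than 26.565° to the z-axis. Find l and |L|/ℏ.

At minimum angle, m_l = l, so cos θ = l/√(l(l+1)); cos²θ = l/(l+1) = 0.8000.
Solving: l = 4.
Then |L| = ℏ√(4·5) = 2√5 ℏ.

l = 4, |L| = 2√5 ℏ ≈ 4.472ℏ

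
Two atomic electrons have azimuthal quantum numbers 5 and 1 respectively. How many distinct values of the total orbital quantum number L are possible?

The total orbital quantum number L ranges from |l₁ − l₂| to l₁ + l₂ in integer steps.
Allowed values: L = 4, 5, 6.
That is 3 values.

3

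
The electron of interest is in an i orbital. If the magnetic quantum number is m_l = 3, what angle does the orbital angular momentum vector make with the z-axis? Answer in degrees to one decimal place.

θ ≈ 62.4°

The letter i corresponds to l = 6.
|L|² = l(l+1)ℏ² = 42ℏ², so |L| = √42 ℏ.
L_z = m_l ℏ = 3ℏ.
cos θ = L_z/|L| = 3/√42, so θ ≈ 62.4°.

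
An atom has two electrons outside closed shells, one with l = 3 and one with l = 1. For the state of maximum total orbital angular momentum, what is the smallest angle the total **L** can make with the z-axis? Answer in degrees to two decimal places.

Angular momentum addition gives L = |l₁ − l₂|, …, l₁ + l₂.
So L can be 2, 3, 4.
The maximum is L = 4, with |L_tot| = ℏ√(4·5) = 2√5 ℏ.
The minimum angle with z is arccos(4/√20) ≈ 26.57°.

θ_min ≈ 26.57°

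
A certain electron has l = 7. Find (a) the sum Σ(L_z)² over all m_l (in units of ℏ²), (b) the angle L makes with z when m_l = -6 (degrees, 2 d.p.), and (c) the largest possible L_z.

Σ(L_z)² = 280 ℏ²; θ(m_l=-6) ≈ 143.30°; L_z,max = 7ℏ

Σ m_l² = 280, so Σ(L_z)² = 280 ℏ².
For m_l = -6: cos θ = -6/√56, θ ≈ 143.30°.
L_z,max = lℏ = 7ℏ.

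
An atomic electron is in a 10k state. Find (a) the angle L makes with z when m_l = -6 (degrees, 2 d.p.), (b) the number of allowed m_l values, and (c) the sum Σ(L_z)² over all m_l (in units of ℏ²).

The 10k subshell has l = 7.
For m_l = -6: cos θ = -6/√56, θ ≈ 143.30°.
There are 2l+1 = 15 values of m_l.
Σ m_l² = 280, so Σ(L_z)² = 280 ℏ².

θ(m_l=-6) ≈ 143.30°; 15 values; Σ(L_z)² = 280 ℏ²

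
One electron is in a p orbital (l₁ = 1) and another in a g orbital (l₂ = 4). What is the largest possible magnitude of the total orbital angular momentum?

Angular momentum addition gives L = |l₁ − l₂|, …, l₁ + l₂.
L ∈ {3, 4, 5}.
The largest magnitude corresponds to L = 5: |L_tot| = ℏ√(5·6) = √30 ℏ.

|L_tot|_max = √30 ℏ ≈ 5.477ℏ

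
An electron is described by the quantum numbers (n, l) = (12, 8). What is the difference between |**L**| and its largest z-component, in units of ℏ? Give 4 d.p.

|L| − L_z,max ≈ 0.4853ℏ

|L| = 6√2 ℏ ≈ 8.4853ℏ, while L_z,max = lℏ = 8ℏ.
The difference is (6√2 − 8)ℏ ≈ 0.4853ℏ.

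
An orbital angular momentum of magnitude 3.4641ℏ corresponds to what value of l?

l = 3

Since |L|² = l(l+1)ℏ², l(l+1) = 12.
Solving: l = 3.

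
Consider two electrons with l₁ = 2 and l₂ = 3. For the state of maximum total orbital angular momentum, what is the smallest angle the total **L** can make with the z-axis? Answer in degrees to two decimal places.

L runs from |2 − 3| = 1 to 2 + 3 = 5.
L ∈ {1, 2, 3, 4, 5}.
The maximum is L = 5, with |L_tot| = ℏ√(5·6) = √30 ℏ.
The minimum angle with z is arccos(5/√30) ≈ 24.09°.

θ_min ≈ 24.09°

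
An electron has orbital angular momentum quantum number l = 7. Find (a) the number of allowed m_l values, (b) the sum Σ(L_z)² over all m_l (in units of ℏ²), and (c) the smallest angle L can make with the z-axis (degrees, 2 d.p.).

15 values; Σ(L_z)² = 280 ℏ²; θ_min ≈ 20.70°

There are 2l+1 = 15 values of m_l.
Σ m_l² = 280, so Σ(L_z)² = 280 ℏ².
cos θ_min = 7/√56, so θ_min ≈ 20.70°.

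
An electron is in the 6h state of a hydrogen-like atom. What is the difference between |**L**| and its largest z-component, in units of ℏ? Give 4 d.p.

|L| − L_z,max ≈ 0.4772ℏ

6h means n = 6, l = 5.
|L| = √30 ℏ ≈ 5.4772ℏ, while L_z,max = lℏ = 5ℏ.
The difference is (√30 − 5)ℏ ≈ 0.4772ℏ.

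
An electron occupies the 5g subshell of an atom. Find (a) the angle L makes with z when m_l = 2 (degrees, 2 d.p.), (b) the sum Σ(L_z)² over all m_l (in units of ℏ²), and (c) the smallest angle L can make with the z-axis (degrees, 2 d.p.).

θ(m_l=2) ≈ 63.43°; Σ(L_z)² = 60 ℏ²; θ_min ≈ 26.57°

For 5g, l = 4.
For m_l = 2: cos θ = 2/√20, θ ≈ 63.43°.
Σ m_l² = 60, so Σ(L_z)² = 60 ℏ².
cos θ_min = 4/√20, so θ_min ≈ 26.57°.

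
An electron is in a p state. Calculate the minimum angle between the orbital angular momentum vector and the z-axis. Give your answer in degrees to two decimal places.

θ_min ≈ 45.00°

For a p orbital, l = 1.
|L| = √(l(l+1)) ℏ = √2 ℏ.
The smallest angle corresponds to the largest L_z, i.e. m_l = l = 1, giving L_z = 1ℏ.
cos θ_min = 1/√2, so θ_min ≈ 45.00°.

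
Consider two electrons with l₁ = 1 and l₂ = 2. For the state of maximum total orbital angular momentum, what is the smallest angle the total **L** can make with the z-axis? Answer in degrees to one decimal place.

The total orbital quantum number L ranges from |l₁ − l₂| to l₁ + l₂ in integer steps.
L ∈ {1, 2, 3}.
The maximum is L = 3, with |L_tot| = ℏ√(3·4) = 2√3 ℏ.
The minimum angle with z is arccos(3/√12) ≈ 30.0°.

θ_min ≈ 30.0°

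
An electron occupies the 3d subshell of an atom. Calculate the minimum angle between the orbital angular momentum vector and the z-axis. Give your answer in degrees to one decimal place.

3d means n = 3, l = 2.
|L| = √(l(l+1)) ℏ = √6 ℏ.
The smallest angle corresponds to the largest L_z, i.e. m_l = l = 2, giving L_z = 2ℏ.
cos θ_min = 2/√6, so θ_min ≈ 35.3°.

θ_min ≈ 35.3°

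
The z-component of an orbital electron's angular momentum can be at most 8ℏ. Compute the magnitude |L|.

|L| = 6√2 ℏ ≈ 8.485ℏ

L_z,max = lℏ, so l = 8.
|L| = ℏ√(l(l+1)) = 6√2 ℏ.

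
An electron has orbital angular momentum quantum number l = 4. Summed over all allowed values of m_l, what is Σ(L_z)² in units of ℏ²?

m_l runs from −4 to 4, i.e. {-4, -3, -2, -1, 0, 1, 2, 3, 4}.
Σ m_l² = 2·(1 + 4 + 9 + 16) = 60.

Σ(L_z)² = 60 ℏ²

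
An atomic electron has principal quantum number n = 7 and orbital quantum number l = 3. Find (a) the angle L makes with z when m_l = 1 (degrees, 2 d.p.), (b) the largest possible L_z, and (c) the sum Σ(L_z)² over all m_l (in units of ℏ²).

For m_l = 1: cos θ = 1/√12, θ ≈ 73.22°.
L_z,max = lℏ = 3ℏ.
Σ m_l² = 28, so Σ(L_z)² = 28 ℏ².

θ(m_l=1) ≈ 73.22°; L_z,max = 3ℏ; Σ(L_z)² = 28 ℏ²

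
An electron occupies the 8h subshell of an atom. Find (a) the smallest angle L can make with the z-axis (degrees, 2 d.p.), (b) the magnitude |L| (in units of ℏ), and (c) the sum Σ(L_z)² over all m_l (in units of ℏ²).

θ_min ≈ 24.09°; |L| = √30 ℏ ≈ 5.477ℏ; Σ(L_z)² = 110 ℏ²

The 8h subshell has l = 5.
cos θ_min = 5/√30, so θ_min ≈ 24.09°.
|L| = ℏ√(5·6) = √30 ℏ ≈ 5.477ℏ.
Σ m_l² = 110, so Σ(L_z)² = 110 ℏ².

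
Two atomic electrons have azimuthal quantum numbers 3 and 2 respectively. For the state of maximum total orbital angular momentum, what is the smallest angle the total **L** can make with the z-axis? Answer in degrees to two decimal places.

θ_min ≈ 24.09°

L runs from |3 − 2| = 1 to 3 + 2 = 5.
So L can be 1, 2, 3, 4, 5.
The maximum is L = 5, with |L_tot| = ℏ√(5·6) = √30 ℏ.
The minimum angle with z is arccos(5/√30) ≈ 24.09°.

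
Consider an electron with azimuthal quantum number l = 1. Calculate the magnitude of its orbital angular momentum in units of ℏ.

|L| = √2 ℏ ≈ 1.414ℏ

|L| = ℏ√(l(l+1)) = ℏ√(1·2) = √2 ℏ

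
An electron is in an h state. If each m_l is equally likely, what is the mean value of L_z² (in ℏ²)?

An h state has l = 5.
The allowed m_l values are -5, -4, -3, -2, -1, 0, 1, 2, 3, 4, 5.
⟨L_z²⟩ = ℏ²·l(l+1)/3 = 10ℏ².

⟨L_z²⟩ = 10 ℏ²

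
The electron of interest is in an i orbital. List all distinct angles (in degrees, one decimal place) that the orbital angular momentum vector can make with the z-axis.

The letter i corresponds to l = 6.
|L|² = l(l+1)ℏ² = 42ℏ², so |L| = √42 ℏ.
cos θ = m_l/√42 for each m_l ∈ {-6, -5, -4, -3, -2, -1, 0, 1, 2, 3, 4, 5, 6}.

θ ∈ {22.2°, 39.5°, 51.9°, 62.4°, 72.0°, 81.1°, 90.0°, 98.9°, 108.0°, 117.6°, 128.1°, 140.5°, 157.8°}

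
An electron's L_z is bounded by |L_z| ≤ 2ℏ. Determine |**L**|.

Since max m_l = l, l = 2.
|L| = ℏ√(l(l+1)) = √6 ℏ.

|L| = √6 ℏ ≈ 2.449ℏ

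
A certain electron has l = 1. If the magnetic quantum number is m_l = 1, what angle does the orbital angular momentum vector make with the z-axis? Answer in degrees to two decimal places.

θ ≈ 45.00°

|L| = ℏ√(l(l+1)) = √2 ℏ.
L_z = m_l ℏ = 1ℏ.
cos θ = L_z/|L| = 1/√2, so θ ≈ 45.00°.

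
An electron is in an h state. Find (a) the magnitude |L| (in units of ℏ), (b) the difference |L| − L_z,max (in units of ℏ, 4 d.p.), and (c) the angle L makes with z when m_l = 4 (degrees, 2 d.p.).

For an h orbital, l = 5.
|L| = ℏ√(5·6) = √30 ℏ ≈ 5.477ℏ.
|L| − L_z,max = (√30 − 5)ℏ ≈ 0.4772ℏ.
For m_l = 4: cos θ = 4/√30, θ ≈ 43.09°.

|L| = √30 ℏ ≈ 5.477ℏ; |L|−L_z,max ≈ 0.4772ℏ; θ(m_l=4) ≈ 43.09°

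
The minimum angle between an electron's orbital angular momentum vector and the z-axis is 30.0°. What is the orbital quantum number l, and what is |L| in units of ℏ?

l = 3, |L| = 2√3 ℏ ≈ 3.464ℏ

cos²θ_min = l/(l+1) = 0.7500.
Solving: l = 3.
Then |L| = ℏ√(3·4) = 2√3 ℏ.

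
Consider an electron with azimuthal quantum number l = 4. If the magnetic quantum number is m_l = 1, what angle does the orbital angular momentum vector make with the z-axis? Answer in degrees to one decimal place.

θ ≈ 77.1°

|L| = ℏ√(l(l+1)) = 2√5 ℏ.
L_z = m_l ℏ = 1ℏ.
cos θ = L_z/|L| = 1/√20, so θ ≈ 77.1°.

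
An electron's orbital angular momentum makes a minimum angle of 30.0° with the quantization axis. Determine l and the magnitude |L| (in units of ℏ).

At minimum angle, m_l = l, so cos θ = l/√(l(l+1)); cos²θ = l/(l+1) = 0.7500.
l = cos²θ/sin²θ ≈ 3.
Then |L| = ℏ√(3·4) = 2√3 ℏ.

l = 3, |L| = 2√3 ℏ ≈ 3.464ℏ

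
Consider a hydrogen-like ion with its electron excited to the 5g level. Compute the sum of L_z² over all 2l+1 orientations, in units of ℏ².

Σ(L_z)² = 60 ℏ²

The 5g level has l = 4.
The allowed m_l values are -4, -3, -2, -1, 0, 1, 2, 3, 4.
Σ m_l² = 2·(1 + 4 + 9 + 16) = 60.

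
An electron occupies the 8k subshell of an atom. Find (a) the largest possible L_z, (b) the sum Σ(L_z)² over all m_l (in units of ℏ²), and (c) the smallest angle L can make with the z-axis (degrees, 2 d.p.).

L_z,max = 7ℏ; Σ(L_z)² = 280 ℏ²; θ_min ≈ 20.70°

8k means n = 8, l = 7.
L_z,max = lℏ = 7ℏ.
Σ m_l² = 280, so Σ(L_z)² = 280 ℏ².
cos θ_min = 7/√56, so θ_min ≈ 20.70°.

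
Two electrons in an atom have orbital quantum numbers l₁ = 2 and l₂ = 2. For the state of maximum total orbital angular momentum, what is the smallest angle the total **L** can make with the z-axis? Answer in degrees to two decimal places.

L runs from |2 − 2| = 0 to 2 + 2 = 4.
So L can be 0, 1, 2, 3, 4.
The maximum is L = 4, with |L_tot| = ℏ√(4·5) = 2√5 ℏ.
The minimum angle with z is arccos(4/√20) ≈ 26.57°.

θ_min ≈ 26.57°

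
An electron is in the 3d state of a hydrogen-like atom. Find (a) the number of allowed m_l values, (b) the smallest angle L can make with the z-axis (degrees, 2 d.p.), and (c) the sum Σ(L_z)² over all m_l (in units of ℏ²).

5 values; θ_min ≈ 35.26°; Σ(L_z)² = 10 ℏ²

3d means n = 3, l = 2.
There are 2l+1 = 5 values of m_l.
cos θ_min = 2/√6, so θ_min ≈ 35.26°.
Σ m_l² = 10, so Σ(L_z)² = 10 ℏ².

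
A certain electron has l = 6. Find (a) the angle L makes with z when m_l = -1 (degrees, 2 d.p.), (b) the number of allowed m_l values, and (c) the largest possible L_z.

θ(m_l=-1) ≈ 98.88°; 13 values; L_z,max = 6ℏ

For m_l = -1: cos θ = -1/√42, θ ≈ 98.88°.
There are 2l+1 = 13 values of m_l.
L_z,max = lℏ = 6ℏ.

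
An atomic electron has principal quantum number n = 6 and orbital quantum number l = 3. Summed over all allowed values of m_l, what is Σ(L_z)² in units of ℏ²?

Σ(L_z)² = 28 ℏ²

m_l runs from −3 to 3, i.e. {-3, -2, -1, 0, 1, 2, 3}.
Summing m² from −3 to 3: Σ m_l² = 28.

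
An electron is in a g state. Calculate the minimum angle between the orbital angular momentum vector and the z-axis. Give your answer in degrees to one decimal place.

θ_min ≈ 26.6°

For a g orbital, l = 4.
|L| = ℏ√(l(l+1)) = 2√5 ℏ.
The smallest angle corresponds to the largest L_z, i.e. m_l = l = 4, giving L_z = 4ℏ.
cos θ_min = 4/√20, so θ_min ≈ 26.6°.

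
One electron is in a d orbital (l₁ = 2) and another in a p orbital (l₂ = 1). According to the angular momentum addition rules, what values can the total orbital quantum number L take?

L = 1, 2, 3

By the triangle rule, |l₁ − l₂| ≤ L ≤ l₁ + l₂.
So L can be 1, 2, 3.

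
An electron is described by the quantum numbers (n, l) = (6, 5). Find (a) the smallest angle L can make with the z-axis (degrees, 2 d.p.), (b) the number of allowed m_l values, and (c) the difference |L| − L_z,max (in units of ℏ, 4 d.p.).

θ_min ≈ 24.09°; 11 values; |L|−L_z,max ≈ 0.4772ℏ

cos θ_min = 5/√30, so θ_min ≈ 24.09°.
There are 2l+1 = 11 values of m_l.
|L| − L_z,max = (√30 − 5)ℏ ≈ 0.4772ℏ.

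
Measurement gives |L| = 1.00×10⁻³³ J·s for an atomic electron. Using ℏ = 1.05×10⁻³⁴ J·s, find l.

In units of ℏ, |L| ≈ 9.524.
Set l(l+1) = 90.70; the integer solution is l = 9.

l = 9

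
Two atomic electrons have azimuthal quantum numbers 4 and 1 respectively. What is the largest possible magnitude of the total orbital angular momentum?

The total orbital quantum number L ranges from |l₁ − l₂| to l₁ + l₂ in integer steps.
Allowed values: L = 3, 4, 5.
The largest magnitude corresponds to L = 5: |L_tot| = ℏ√(5·6) = √30 ℏ.

|L_tot|_max = √30 ℏ ≈ 5.477ℏ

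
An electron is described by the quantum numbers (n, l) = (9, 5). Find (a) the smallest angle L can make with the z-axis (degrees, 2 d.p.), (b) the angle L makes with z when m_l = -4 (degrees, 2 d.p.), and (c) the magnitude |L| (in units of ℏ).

cos θ_min = 5/√30, so θ_min ≈ 24.09°.
For m_l = -4: cos θ = -4/√30, θ ≈ 136.91°.
|L| = ℏ√(5·6) = √30 ℏ ≈ 5.477ℏ.

θ_min ≈ 24.09°; θ(m_l=-4) ≈ 136.91°; |L| = √30 ℏ ≈ 5.477ℏ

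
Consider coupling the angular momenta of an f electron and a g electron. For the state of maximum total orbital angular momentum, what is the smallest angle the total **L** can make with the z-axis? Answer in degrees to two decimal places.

Angular momentum addition gives L = |l₁ − l₂|, …, l₁ + l₂.
So L can be 1, 2, 3, 4, 5, 6, 7.
The maximum is L = 7, with |L_tot| = ℏ√(7·8) = 2√14 ℏ.
The minimum angle with z is arccos(7/√56) ≈ 20.70°.

θ_min ≈ 20.70°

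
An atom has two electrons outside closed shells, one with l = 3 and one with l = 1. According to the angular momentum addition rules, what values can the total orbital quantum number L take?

L = 2, 3, 4

By the triangle rule, |l₁ − l₂| ≤ L ≤ l₁ + l₂.
So L can be 2, 3, 4.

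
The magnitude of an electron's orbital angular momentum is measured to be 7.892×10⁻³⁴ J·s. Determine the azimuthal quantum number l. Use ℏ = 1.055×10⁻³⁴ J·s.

l = 7

|L|/ℏ = (7.892×10⁻³⁴)/(1.055×10⁻³⁴) ≈ 7.481.
l(l+1) ≈ 7.481² ≈ 55.96, so l = 7.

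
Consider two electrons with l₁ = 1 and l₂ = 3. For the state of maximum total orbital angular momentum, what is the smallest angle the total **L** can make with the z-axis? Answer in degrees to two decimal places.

By the triangle rule, |l₁ − l₂| ≤ L ≤ l₁ + l₂.
L ∈ {2, 3, 4}.
The maximum is L = 4, with |L_tot| = ℏ√(4·5) = 2√5 ℏ.
The minimum angle with z is arccos(4/√20) ≈ 26.57°.

θ_min ≈ 26.57°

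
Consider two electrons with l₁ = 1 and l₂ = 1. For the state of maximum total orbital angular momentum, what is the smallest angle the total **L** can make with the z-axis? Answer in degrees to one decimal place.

θ_min ≈ 35.3°

L runs from |1 − 1| = 0 to 1 + 1 = 2.
L ∈ {0, 1, 2}.
The maximum is L = 2, with |L_tot| = ℏ√(2·3) = √6 ℏ.
The minimum angle with z is arccos(2/√6) ≈ 35.3°.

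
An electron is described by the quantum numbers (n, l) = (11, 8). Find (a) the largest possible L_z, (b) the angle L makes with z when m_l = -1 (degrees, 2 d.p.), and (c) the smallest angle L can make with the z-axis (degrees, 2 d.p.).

L_z,max = lℏ = 8ℏ.
For m_l = -1: cos θ = -1/√72, θ ≈ 96.77°.
cos θ_min = 8/√72, so θ_min ≈ 19.47°.

L_z,max = 8ℏ; θ(m_l=-1) ≈ 96.77°; θ_min ≈ 19.47°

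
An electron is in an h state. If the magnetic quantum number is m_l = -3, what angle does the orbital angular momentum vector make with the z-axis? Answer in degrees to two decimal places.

For an h orbital, l = 5.
|L|² = l(l+1)ℏ² = 30ℏ², so |L| = √30 ℏ.
L_z = m_l ℏ = −3ℏ.
cos θ = L_z/|L| = -3/√30, so θ ≈ 123.21°.

θ ≈ 123.21°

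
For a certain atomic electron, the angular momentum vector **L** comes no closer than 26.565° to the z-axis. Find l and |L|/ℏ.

l = 4, |L| = 2√5 ℏ ≈ 4.472ℏ

At minimum angle, m_l = l, so cos θ = l/√(l(l+1)); cos²θ = l/(l+1) = 0.8000.
l = cos²θ/sin²θ ≈ 4.
Then |L| = ℏ√(4·5) = 2√5 ℏ.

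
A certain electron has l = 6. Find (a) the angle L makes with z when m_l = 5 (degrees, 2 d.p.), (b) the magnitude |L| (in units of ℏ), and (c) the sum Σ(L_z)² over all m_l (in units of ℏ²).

θ(m_l=5) ≈ 39.51°; |L| = √42 ℏ ≈ 6.481ℏ; Σ(L_z)² = 182 ℏ²

For m_l = 5: cos θ = 5/√42, θ ≈ 39.51°.
|L| = ℏ√(6·7) = √42 ℏ ≈ 6.481ℏ.
Σ m_l² = 182, so Σ(L_z)² = 182 ℏ².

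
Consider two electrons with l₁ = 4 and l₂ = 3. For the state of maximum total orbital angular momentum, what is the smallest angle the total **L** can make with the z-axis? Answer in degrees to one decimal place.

The total orbital quantum number L ranges from |l₁ − l₂| to l₁ + l₂ in integer steps.
So L can be 1, 2, 3, 4, 5, 6, 7.
The maximum is L = 7, with |L_tot| = ℏ√(7·8) = 2√14 ℏ.
The minimum angle with z is arccos(7/√56) ≈ 20.7°.

θ_min ≈ 20.7°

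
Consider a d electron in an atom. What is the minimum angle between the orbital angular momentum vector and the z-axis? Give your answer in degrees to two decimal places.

θ_min ≈ 35.26°

A d state has l = 2.
|L| = √(l(l+1)) ℏ = √6 ℏ.
The smallest angle corresponds to the largest L_z, i.e. m_l = l = 2, giving L_z = 2ℏ.
cos θ_min = 2/√6, so θ_min ≈ 35.26°.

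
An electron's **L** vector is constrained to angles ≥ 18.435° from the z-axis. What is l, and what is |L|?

cos²θ_min = l/(l+1) = 0.9000.
Solving: l = 9.
Then |L| = ℏ√(9·10) = 3√10 ℏ.

l = 9, |L| = 3√10 ℏ ≈ 9.487ℏ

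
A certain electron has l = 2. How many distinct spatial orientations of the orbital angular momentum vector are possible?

5

The number of m_l values is 2l + 1 = 2·2 + 1 = 5.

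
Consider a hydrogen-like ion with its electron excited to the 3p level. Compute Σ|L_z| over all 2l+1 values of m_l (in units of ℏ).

The 3p level has l = 1.
The allowed m_l values are -1, 0, 1.
Σ|m_l| = 2(1+2+…+1) = 2.

Σ|L_z| = 2 ℏ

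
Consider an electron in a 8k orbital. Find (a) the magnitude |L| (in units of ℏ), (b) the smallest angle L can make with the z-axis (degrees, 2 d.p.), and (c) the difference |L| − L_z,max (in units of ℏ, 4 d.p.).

|L| = 2√14 ℏ ≈ 7.483ℏ; θ_min ≈ 20.70°; |L|−L_z,max ≈ 0.4833ℏ

For 8k, l = 7.
|L| = ℏ√(7·8) = 2√14 ℏ ≈ 7.483ℏ.
cos θ_min = 7/√56, so θ_min ≈ 20.70°.
|L| − L_z,max = (2√14 − 7)ℏ ≈ 0.4833ℏ.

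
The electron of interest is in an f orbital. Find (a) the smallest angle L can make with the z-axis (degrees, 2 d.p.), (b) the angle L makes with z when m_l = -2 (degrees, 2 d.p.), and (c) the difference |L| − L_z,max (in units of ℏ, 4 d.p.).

θ_min ≈ 30.00°; θ(m_l=-2) ≈ 125.26°; |L|−L_z,max ≈ 0.4641ℏ

For an f orbital, l = 3.
cos θ_min = 3/√12, so θ_min ≈ 30.00°.
For m_l = -2: cos θ = -2/√12, θ ≈ 125.26°.
|L| − L_z,max = (2√3 − 3)ℏ ≈ 0.4641ℏ.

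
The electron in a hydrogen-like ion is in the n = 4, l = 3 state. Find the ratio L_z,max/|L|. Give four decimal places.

L_z,max/|L| = 0.8660

|L| = 2√3 ℏ ≈ 3.4641ℏ, while L_z,max = lℏ = 3ℏ.
L_z,max/|L| = 3/√12 = 0.8660.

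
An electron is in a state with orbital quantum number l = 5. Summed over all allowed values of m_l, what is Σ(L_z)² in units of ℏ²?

Σ(L_z)² = 110 ℏ²

m_l runs from −5 to 5, i.e. {-5, -4, -3, -2, -1, 0, 1, 2, 3, 4, 5}.
Σ m_l² = l(l+1)(2l+1)/3 = 5·6·11/3 = 110.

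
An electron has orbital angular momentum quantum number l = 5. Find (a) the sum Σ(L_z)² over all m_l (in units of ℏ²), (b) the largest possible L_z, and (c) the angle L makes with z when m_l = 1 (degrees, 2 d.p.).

Σ m_l² = 110, so Σ(L_z)² = 110 ℏ².
L_z,max = lℏ = 5ℏ.
For m_l = 1: cos θ = 1/√30, θ ≈ 79.48°.

Σ(L_z)² = 110 ℏ²; L_z,max = 5ℏ; θ(m_l=1) ≈ 79.48°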